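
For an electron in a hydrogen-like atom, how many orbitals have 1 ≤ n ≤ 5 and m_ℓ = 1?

Per-shell orbital counts meeting the constraint:
n=2 → 1; n=3 → 2; n=4 → 3; n=5 → 4.
Total orbitals: 1 + 2 + 3 + 4 = 10.

10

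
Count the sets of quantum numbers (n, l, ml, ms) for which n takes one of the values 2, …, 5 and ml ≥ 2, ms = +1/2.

10

Work shell by shell — for each n, count the (l, ml) pairs that satisfy ml ≥ 2:
n=3 → 1; n=4 → 3; n=5 → 6.
Orbitals: 1 + 3 + 6 = 10. With ms fixed to +1/2 there is one state per orbital, so 10 states.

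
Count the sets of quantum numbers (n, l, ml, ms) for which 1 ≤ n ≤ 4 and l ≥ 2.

34

Count contributing orbitals for each principal shell:
n=3 → 5; n=4 → 12.
Orbitals: 5 + 12 = 17. Including both spin states (ms = ±1/2) gives 2 × 17 = 34 states.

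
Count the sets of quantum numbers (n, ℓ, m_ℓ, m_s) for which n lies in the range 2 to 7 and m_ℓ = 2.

30

For each n in the range, tally the orbitals obeying m_ℓ = 2:
n=3 → 1; n=4 → 2; n=5 → 3; n=6 → 4; n=7 → 5.
Orbitals: 1 + 2 + 3 + 4 + 5 = 15. Including both spin states (m_s = ±1/2) gives 2 × 15 = 30 states.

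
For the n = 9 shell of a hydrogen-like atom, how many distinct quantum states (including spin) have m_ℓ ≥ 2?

With n = 9 the allowed ℓ are 0, 1, …, 8.
The (ℓ, m_ℓ) pairs meeting m_ℓ ≥ 2 give: ℓ=2 → 1; ℓ=3 → 2; ℓ=4 → 3; ℓ=5 → 4; ℓ=6 → 5; ℓ=7 → 6; ℓ=8 → 7.
Orbitals: 1 + 2 + 3 + 4 + 5 + 6 + 7 = 28. Each orbital carries two spin states, so 28 × 2 = 56 states.

56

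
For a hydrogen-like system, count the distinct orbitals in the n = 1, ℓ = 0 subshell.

1

A subshell has 2ℓ+1 orbitals; with ℓ = 0, that's 1.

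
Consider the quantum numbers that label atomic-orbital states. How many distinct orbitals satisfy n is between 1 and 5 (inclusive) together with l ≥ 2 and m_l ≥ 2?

Treat each shell separately and count matching orbitals:
n=3 → 1; n=4 → 3; n=5 → 6.
Total orbitals: 1 + 3 + 6 = 10.

10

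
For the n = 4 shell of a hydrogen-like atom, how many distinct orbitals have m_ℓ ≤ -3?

Go through ℓ = 0, …, 3 (the values permitted for n = 4).
Contributions: ℓ=3 → 1.
Total orbitals: 1.

1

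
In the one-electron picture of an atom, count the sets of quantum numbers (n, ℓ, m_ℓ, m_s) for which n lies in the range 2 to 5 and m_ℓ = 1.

For each n in the range, tally the orbitals obeying m_ℓ = 1:
n=2 → 1; n=3 → 2; n=4 → 3; n=5 → 4.
Orbitals: 1 + 2 + 3 + 4 = 10. Including both spin states (m_s = ±1/2) gives 2 × 10 = 20 states.

20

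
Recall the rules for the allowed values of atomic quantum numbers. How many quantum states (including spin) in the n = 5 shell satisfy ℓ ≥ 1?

48

The (ℓ, m_ℓ) pairs meeting ℓ ≥ 1 give: ℓ=1 → 3; ℓ=2 → 5; ℓ=3 → 7; ℓ=4 → 9.
Orbitals: 3 + 5 + 7 + 9 = 24. Each orbital carries two spin states, so 24 × 2 = 48 states.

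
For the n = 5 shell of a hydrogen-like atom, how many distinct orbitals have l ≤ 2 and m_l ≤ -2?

1

For n = 5, l ranges over 0 … 4.
Contributions: l=2 → 1.
Total orbitals: 1.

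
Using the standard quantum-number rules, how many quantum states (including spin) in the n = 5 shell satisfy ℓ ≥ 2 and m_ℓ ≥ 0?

The n = 5 shell has ℓ = 0 through 4; check each.
Orbitals with ℓ ≥ 2 and m_ℓ ≥ 0, by ℓ: ℓ=2 → 3; ℓ=3 → 4; ℓ=4 → 5.
Orbitals: 3 + 4 + 5 = 12. Each orbital carries two spin states, so 12 × 2 = 24 states.

24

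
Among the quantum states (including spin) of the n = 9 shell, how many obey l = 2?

10

Go through l = 0, …, 8 (the values permitted for n = 9).
Per l-value: l=2 → 5.
Orbitals: 5. Each orbital carries two spin states, so 5 × 2 = 10 states.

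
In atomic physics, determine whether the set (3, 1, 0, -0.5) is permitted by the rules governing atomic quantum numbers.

n = 3 is a positive integer. l = 1 satisfies 0 ≤ l ≤ n−1 = 2. m_l = 0 lies in the range −l … +l (here −1 … 1). m_s = -1/2 is one of ±1/2.
All four constraints are satisfied.

Yes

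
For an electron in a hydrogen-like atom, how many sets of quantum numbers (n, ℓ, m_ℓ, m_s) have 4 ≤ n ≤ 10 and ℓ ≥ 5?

For each n in the range, tally the orbitals obeying ℓ ≥ 5:
n=6 → 11; n=7 → 24; n=8 → 39; n=9 → 56; n=10 → 75.
Orbitals: 11 + 24 + 39 + 56 + 75 = 205. Including both spin states (m_s = ±1/2) gives 2 × 205 = 410 states.

410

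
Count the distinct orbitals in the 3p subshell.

A subshell has 2ℓ+1 orbitals; with ℓ = 1, that's 3.

3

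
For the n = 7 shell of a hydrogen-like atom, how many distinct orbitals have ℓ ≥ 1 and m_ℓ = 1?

Go through ℓ = 0, …, 6 (the values permitted for n = 7).
Contributions: ℓ=1 → 1; ℓ=2 → 1; ℓ=3 → 1; ℓ=4 → 1; ℓ=5 → 1; ℓ=6 → 1.
Total orbitals: 1 + 1 + 1 + 1 + 1 + 1 = 6.

6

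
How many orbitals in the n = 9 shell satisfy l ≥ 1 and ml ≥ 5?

The n = 9 shell has l = 0 through 8; check each.
The (l, ml) pairs meeting l ≥ 1 and ml ≥ 5 give: l=5 → 1; l=6 → 2; l=7 → 3; l=8 → 4.
Total orbitals: 1 + 2 + 3 + 4 = 10.

10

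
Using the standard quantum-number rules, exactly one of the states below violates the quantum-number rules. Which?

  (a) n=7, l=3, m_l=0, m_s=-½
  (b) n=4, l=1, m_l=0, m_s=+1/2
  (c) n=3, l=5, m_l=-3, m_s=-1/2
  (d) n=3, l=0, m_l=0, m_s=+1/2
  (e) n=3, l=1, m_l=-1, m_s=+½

(c)

(c) has l = 5 ≥ n = 3, violating 0 ≤ l ≤ n−1.
The remaining sets (a), (b), (d), (e) satisfy all four rules.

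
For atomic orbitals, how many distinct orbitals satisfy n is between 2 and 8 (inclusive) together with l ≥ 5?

Count contributing orbitals for each principal shell:
n=6 → 11; n=7 → 24; n=8 → 39.
Total orbitals: 11 + 24 + 39 = 74.

74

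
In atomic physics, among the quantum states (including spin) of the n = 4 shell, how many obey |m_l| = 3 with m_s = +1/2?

Go through l = 0, …, 3 (the values permitted for n = 4).
Contributions: l=3 → 2.
Orbitals: 2. With m_s fixed to a single value there is one state per orbital, giving 2 states.

2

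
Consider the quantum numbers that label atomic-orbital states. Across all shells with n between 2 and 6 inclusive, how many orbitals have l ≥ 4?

29

Go shell by shell, enumerating (l, m_l) with l ≥ 4:
n=5 → 9; n=6 → 20.
Total orbitals: 9 + 20 = 29.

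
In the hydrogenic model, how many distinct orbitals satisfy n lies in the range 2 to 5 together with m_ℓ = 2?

Go shell by shell, enumerating (ℓ, m_ℓ) with m_ℓ = 2:
n=3 → 1; n=4 → 2; n=5 → 3.
Total orbitals: 1 + 2 + 3 = 6.

6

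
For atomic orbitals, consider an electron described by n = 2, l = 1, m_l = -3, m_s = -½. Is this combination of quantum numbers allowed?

The magnetic quantum number must satisfy −l ≤ m_l ≤ l. With l = 1, m_l can only be -1, 0, 1, so m_l = -3 is forbidden.

Not allowed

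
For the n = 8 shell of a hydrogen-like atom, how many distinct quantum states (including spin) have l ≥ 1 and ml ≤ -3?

30

The n = 8 shell has l = 0 through 7; check each.
Per l-value: l=3 → 1; l=4 → 2; l=5 → 3; l=6 → 4; l=7 → 5.
Orbitals: 1 + 2 + 3 + 4 + 5 = 15. Each orbital carries two spin states, so 15 × 2 = 30 states.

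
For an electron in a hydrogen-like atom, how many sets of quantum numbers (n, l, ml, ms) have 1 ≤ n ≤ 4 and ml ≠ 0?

Go shell by shell, enumerating (l, ml) with ml ≠ 0:
n=2 → 2; n=3 → 6; n=4 → 12.
Orbitals: 2 + 6 + 12 = 20. Including both spin states (ms = ±1/2) gives 2 × 20 = 40 states.

40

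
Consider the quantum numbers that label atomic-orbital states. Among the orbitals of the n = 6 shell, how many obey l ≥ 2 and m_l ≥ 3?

6

Go through l = 0, …, 5 (the values permitted for n = 6).
Orbitals with l ≥ 2 and m_l ≥ 3, by l: l=3 → 1; l=4 → 2; l=5 → 3.
Total orbitals: 1 + 2 + 3 = 6.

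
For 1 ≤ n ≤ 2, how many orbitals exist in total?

Total orbitals = 1² + 2² = 5.

5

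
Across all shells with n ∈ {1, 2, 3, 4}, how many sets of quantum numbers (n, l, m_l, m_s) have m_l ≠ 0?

40

Count contributing orbitals for each principal shell:
n=2 → 2; n=3 → 6; n=4 → 12.
Orbitals: 2 + 6 + 12 = 20. Including both spin states (m_s = ±1/2) gives 2 × 20 = 40 states.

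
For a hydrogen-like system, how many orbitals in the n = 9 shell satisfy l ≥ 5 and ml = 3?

With n = 9 the allowed l are 0, 1, …, 8.
Per l-value: l=5 → 1; l=6 → 1; l=7 → 1; l=8 → 1.
Total orbitals: 1 + 1 + 1 + 1 = 4.

4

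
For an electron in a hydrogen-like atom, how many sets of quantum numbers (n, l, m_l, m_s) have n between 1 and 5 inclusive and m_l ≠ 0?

80

Work shell by shell — for each n, count the (l, m_l) pairs that satisfy m_l ≠ 0:
n=2 → 2; n=3 → 6; n=4 → 12; n=5 → 20.
Orbitals: 2 + 6 + 12 + 20 = 40. Including both spin states (m_s = ±1/2) gives 2 × 40 = 80 states.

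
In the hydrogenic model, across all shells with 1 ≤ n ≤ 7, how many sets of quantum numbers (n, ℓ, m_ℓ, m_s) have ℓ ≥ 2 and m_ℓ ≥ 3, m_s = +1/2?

Go shell by shell, enumerating (ℓ, m_ℓ) with ℓ ≥ 2 and m_ℓ ≥ 3:
n=4 → 1; n=5 → 3; n=6 → 6; n=7 → 10.
Orbitals: 1 + 3 + 6 + 10 = 20. With m_s fixed to +1/2 there is one state per orbital, so 20 states.

20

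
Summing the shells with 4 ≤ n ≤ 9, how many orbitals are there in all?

271

Shell n has n² orbitals: 4²=16 + 5²=25 + 6²=36 + 7²=49 + 8²=64 + 9²=81 = 271 orbitals.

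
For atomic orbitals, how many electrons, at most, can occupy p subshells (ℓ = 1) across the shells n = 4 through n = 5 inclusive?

A p subshell (ℓ = 1) exists for every n ≥ 2, so shells n = 4, 5 each contribute one — 2 subshells.
Since each p subshell holds 2(2·1+1) = 6 electrons, the total is 2 × 6 = 12.

12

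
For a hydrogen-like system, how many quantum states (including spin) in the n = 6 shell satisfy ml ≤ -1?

For n = 6, l ranges over 0 … 5.
The (l, ml) pairs meeting ml ≤ -1 give: l=1 → 1; l=2 → 2; l=3 → 3; l=4 → 4; l=5 → 5.
Orbitals: 1 + 2 + 3 + 4 + 5 = 15. Each orbital carries two spin states, so 15 × 2 = 30 states.

30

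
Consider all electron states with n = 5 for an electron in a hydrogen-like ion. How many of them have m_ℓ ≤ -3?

Contributions: ℓ=3 → 1; ℓ=4 → 2.
Orbitals: 1 + 2 = 3. Each orbital carries two spin states, so 3 × 2 = 6 states.

6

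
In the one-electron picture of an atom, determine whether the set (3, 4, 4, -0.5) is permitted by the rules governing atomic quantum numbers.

No

The orbital quantum number must satisfy 0 ≤ ℓ ≤ n−1. With n = 3 the allowed ℓ values are 0, 1, 2, so ℓ = 4 is out of range.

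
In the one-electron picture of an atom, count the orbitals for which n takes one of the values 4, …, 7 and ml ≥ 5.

4

Work shell by shell — for each n, count the (l, ml) pairs that satisfy ml ≥ 5:
n=6 → 1; n=7 → 3.
Total orbitals: 1 + 3 = 4.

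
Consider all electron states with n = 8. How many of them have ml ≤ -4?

20

The n = 8 shell has l = 0 through 7; check each.
Contributions: l=4 → 1; l=5 → 2; l=6 → 3; l=7 → 4.
Orbitals: 1 + 2 + 3 + 4 = 10. Each orbital carries two spin states, so 10 × 2 = 20 states.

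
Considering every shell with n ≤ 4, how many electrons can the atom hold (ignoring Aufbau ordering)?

60

Total orbitals = 1² + 2² + 3² + 4² = 30. Doubling for spin gives 60 electrons.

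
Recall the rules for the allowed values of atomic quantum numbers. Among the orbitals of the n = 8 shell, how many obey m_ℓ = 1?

7

For n = 8, ℓ ranges over 0 … 7.
Contributions: ℓ=1 → 1; ℓ=2 → 1; ℓ=3 → 1; ℓ=4 → 1; ℓ=5 → 1; ℓ=6 → 1; ℓ=7 → 1.
Total orbitals: 1 + 1 + 1 + 1 + 1 + 1 + 1 = 7.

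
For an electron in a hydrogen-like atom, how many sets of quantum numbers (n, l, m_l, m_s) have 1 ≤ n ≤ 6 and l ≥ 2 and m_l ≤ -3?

20

Count contributing orbitals for each principal shell:
n=4 → 1; n=5 → 3; n=6 → 6.
Orbitals: 1 + 3 + 6 = 10. Including both spin states (m_s = ±1/2) gives 2 × 10 = 20 states.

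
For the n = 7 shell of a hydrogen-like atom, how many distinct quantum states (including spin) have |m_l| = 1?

With n = 7 the allowed l are 0, 1, …, 6.
Orbitals with |m_l| = 1, by l: l=1 → 2; l=2 → 2; l=3 → 2; l=4 → 2; l=5 → 2; l=6 → 2.
Orbitals: 2 + 2 + 2 + 2 + 2 + 2 = 12. Each orbital carries two spin states, so 12 × 2 = 24 states.

24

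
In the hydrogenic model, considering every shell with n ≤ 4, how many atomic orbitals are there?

Total orbitals = 1² + 2² + 3² + 4² = 30.

30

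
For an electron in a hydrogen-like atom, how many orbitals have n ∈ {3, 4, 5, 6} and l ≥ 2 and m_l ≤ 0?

40

For each n in the range, tally the orbitals obeying l ≥ 2 and m_l ≤ 0:
n=3 → 3; n=4 → 7; n=5 → 12; n=6 → 18.
Total orbitals: 3 + 7 + 12 + 18 = 40.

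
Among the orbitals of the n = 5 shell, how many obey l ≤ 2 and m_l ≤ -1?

3

With n = 5 the allowed l are 0, 1, …, 4.
Per l-value: l=1 → 1; l=2 → 2.
Total orbitals: 1 + 2 = 3.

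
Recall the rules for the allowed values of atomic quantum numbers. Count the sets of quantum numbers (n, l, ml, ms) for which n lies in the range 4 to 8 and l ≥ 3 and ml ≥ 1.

130

Treat each shell separately and count matching orbitals:
n=4 → 3; n=5 → 7; n=6 → 12; n=7 → 18; n=8 → 25.
Orbitals: 3 + 7 + 12 + 18 + 25 = 65. Including both spin states (ms = ±1/2) gives 2 × 65 = 130 states.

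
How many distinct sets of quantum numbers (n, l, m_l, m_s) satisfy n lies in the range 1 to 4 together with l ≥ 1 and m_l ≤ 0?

32

Count contributing orbitals for each principal shell:
n=2 → 2; n=3 → 5; n=4 → 9.
Orbitals: 2 + 5 + 9 = 16. Including both spin states (m_s = ±1/2) gives 2 × 16 = 32 states.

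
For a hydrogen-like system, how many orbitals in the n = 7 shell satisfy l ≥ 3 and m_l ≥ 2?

14

Go through l = 0, …, 6 (the values permitted for n = 7).
Contributions: l=3 → 2; l=4 → 3; l=5 → 4; l=6 → 5.
Total orbitals: 2 + 3 + 4 + 5 = 14.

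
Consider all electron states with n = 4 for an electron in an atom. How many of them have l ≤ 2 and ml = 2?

2

Orbitals with l ≤ 2 and ml = 2, by l: l=2 → 1.
Orbitals: 1. Each orbital carries two spin states, so 1 × 2 = 2 states.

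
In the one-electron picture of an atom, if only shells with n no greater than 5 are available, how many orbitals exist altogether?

55

Total orbitals = 1² + 2² + 3² + 4² + 5² = 55.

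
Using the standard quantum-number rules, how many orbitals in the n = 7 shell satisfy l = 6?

13

For n = 7, l ranges over 0 … 6.
Contributions: l=6 → 13.
Total orbitals: 13.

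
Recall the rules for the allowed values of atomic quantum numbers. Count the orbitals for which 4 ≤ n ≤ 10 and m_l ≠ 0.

322

For each n in the range, tally the orbitals obeying m_l ≠ 0:
n=4 → 12; n=5 → 20; n=6 → 30; n=7 → 42; n=8 → 56; n=9 → 72; n=10 → 90.
Total orbitals: 12 + 20 + 30 + 42 + 56 + 72 + 90 = 322.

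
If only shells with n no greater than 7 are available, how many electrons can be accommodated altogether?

Total orbitals = 1² + 2² + 3² + 4² + 5² + 6² + 7² = 140. Doubling for spin gives 280 electrons.

280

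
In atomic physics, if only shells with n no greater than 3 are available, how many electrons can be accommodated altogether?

28

Total orbitals = 1² + 2² + 3² = 14. Doubling for spin gives 28 electrons.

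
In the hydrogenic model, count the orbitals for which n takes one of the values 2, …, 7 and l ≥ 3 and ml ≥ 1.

Count contributing orbitals for each principal shell:
n=4 → 3; n=5 → 7; n=6 → 12; n=7 → 18.
Total orbitals: 3 + 7 + 12 + 18 = 40.

40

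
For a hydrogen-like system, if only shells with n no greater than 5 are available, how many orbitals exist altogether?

Total orbitals = 1² + 2² + 3² + 4² + 5² = 55.

55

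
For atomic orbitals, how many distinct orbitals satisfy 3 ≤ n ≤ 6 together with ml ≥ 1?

For each n in the range, tally the orbitals obeying ml ≥ 1:
n=3 → 3; n=4 → 6; n=5 → 10; n=6 → 15.
Total orbitals: 3 + 6 + 10 + 15 = 34.

34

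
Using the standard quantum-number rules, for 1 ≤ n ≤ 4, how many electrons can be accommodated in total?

Total orbitals = 1² + 2² + 3² + 4² = 30. Doubling for spin gives 60 electrons.

60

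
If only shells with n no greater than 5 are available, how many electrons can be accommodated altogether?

110

Total orbitals = 1² + 2² + 3² + 4² + 5² = 55. Doubling for spin gives 110 electrons.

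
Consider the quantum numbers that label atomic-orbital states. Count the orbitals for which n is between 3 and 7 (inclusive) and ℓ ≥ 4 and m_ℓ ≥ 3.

Work shell by shell — for each n, count the (ℓ, m_ℓ) pairs that satisfy ℓ ≥ 4 and m_ℓ ≥ 3:
n=5 → 2; n=6 → 5; n=7 → 9.
Total orbitals: 2 + 5 + 9 = 16.

16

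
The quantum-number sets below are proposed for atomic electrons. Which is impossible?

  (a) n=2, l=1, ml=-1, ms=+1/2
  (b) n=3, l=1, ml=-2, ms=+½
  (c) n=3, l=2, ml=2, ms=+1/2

(b) has |ml| = 2 > l = 1, violating −l ≤ ml ≤ l.
The remaining sets (a), (c) satisfy all four rules.

(b)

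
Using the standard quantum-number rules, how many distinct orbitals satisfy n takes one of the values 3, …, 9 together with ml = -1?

35

Work shell by shell — for each n, count the (l, ml) pairs that satisfy ml = -1:
n=3 → 2; n=4 → 3; n=5 → 4; n=6 → 5; n=7 → 6; n=8 → 7; n=9 → 8.
Total orbitals: 2 + 3 + 4 + 5 + 6 + 7 + 8 = 35.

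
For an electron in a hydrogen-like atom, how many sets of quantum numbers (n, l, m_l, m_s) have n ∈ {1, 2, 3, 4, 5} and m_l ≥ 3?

Go shell by shell, enumerating (l, m_l) with m_l ≥ 3:
n=4 → 1; n=5 → 3.
Orbitals: 1 + 3 = 4. Including both spin states (m_s = ±1/2) gives 2 × 4 = 8 states.

8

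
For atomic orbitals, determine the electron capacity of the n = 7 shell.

98

A shell holds 2n² electrons: 2 × 7² = 2 × 49 = 98.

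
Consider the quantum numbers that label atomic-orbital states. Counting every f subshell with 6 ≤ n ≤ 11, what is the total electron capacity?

84

An f subshell (l = 3) exists for every n ≥ 4, so shells n = 6, 7, 8, 9, 10, 11 each contribute one — 6 subshells.
Since each f subshell holds 2(2·3+1) = 14 electrons, the total is 6 × 14 = 84.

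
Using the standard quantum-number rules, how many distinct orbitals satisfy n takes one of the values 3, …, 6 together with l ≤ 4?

75

Per-shell orbital counts meeting the constraint:
n=3 → 9; n=4 → 16; n=5 → 25; n=6 → 25.
Total orbitals: 9 + 16 + 25 + 25 = 75.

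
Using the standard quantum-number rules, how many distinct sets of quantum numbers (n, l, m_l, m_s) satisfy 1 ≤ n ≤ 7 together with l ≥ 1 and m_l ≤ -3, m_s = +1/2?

20

Per-shell orbital counts meeting the constraint:
n=4 → 1; n=5 → 3; n=6 → 6; n=7 → 10.
Orbitals: 1 + 3 + 6 + 10 = 20. With m_s fixed to +1/2 there is one state per orbital, so 20 states.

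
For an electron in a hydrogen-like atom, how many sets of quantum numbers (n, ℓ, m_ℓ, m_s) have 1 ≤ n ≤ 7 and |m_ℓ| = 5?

Go shell by shell, enumerating (ℓ, m_ℓ) with |m_ℓ| = 5:
n=6 → 2; n=7 → 4.
Orbitals: 2 + 4 = 6. Including both spin states (m_s = ±1/2) gives 2 × 6 = 12 states.

12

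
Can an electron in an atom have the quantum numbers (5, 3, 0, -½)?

Valid

n = 5 is a positive integer. l = 3 satisfies 0 ≤ l ≤ n−1 = 4. m_l = 0 lies in the range −l … +l (here −3 … 3). m_s = -1/2 is one of ±1/2.
All four constraints are satisfied.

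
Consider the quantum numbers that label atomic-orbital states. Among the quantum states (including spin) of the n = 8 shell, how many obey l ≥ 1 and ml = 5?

6

Go through l = 0, …, 7 (the values permitted for n = 8).
Orbitals with l ≥ 1 and ml = 5, by l: l=5 → 1; l=6 → 1; l=7 → 1.
Orbitals: 1 + 1 + 1 = 3. Each orbital carries two spin states, so 3 × 2 = 6 states.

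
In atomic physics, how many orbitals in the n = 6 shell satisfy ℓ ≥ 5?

Orbitals with ℓ ≥ 5, by ℓ: ℓ=5 → 11.
Total orbitals: 11.

11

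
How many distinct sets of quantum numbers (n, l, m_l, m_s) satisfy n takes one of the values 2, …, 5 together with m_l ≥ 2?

20

Work shell by shell — for each n, count the (l, m_l) pairs that satisfy m_l ≥ 2:
n=3 → 1; n=4 → 3; n=5 → 6.
Orbitals: 1 + 3 + 6 = 10. Including both spin states (m_s = ±1/2) gives 2 × 10 = 20 states.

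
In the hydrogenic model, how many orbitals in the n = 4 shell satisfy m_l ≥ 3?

1

Go through l = 0, …, 3 (the values permitted for n = 4).
Orbitals with m_l ≥ 3, by l: l=3 → 1.
Total orbitals: 1.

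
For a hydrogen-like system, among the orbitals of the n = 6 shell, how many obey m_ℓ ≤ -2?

10

With n = 6 the allowed ℓ are 0, 1, …, 5.
The (ℓ, m_ℓ) pairs meeting m_ℓ ≤ -2 give: ℓ=2 → 1; ℓ=3 → 2; ℓ=4 → 3; ℓ=5 → 4.
Total orbitals: 1 + 2 + 3 + 4 = 10.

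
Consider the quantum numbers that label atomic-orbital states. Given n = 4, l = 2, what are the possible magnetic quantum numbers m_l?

-2, -1, 0, 1, 2

m_l takes every integer from −l to +l. With l = 2 that gives the 5 values -2, -1, 0, 1, 2.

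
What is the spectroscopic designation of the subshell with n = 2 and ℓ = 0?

2s

ℓ = 0 corresponds to the letter 's', so the subshell is 2s.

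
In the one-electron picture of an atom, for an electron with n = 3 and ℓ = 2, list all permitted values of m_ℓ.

m_ℓ takes every integer from −ℓ to +ℓ. With ℓ = 2 that gives the 5 values -2, -1, 0, 1, 2.

-2, -1, 0, 1, 2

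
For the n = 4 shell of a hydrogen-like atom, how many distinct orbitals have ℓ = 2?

The n = 4 shell has ℓ = 0 through 3; check each.
Per ℓ-value: ℓ=2 → 5.
Total orbitals: 5.

5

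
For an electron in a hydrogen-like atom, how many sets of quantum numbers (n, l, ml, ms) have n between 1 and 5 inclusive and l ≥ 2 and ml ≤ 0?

44

Treat each shell separately and count matching orbitals:
n=3 → 3; n=4 → 7; n=5 → 12.
Orbitals: 3 + 7 + 12 = 22. Including both spin states (ms = ±1/2) gives 2 × 22 = 44 states.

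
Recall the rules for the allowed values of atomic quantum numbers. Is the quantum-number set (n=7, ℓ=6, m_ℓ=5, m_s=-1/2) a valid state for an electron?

n = 7 is a positive integer. ℓ = 6 satisfies 0 ≤ ℓ ≤ n−1 = 6. m_ℓ = 5 lies in the range −ℓ … +ℓ (here −6 … 6). m_s = -1/2 is one of ±1/2.
All four constraints are satisfied.

Valid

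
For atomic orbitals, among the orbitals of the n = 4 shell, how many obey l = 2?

5

With n = 4 the allowed l are 0, 1, …, 3.
Per l-value: l=2 → 5.
Total orbitals: 5.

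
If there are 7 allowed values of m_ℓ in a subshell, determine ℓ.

m_ℓ ranges over 2ℓ+1 integers, so 2ℓ+1 = 7 ⇒ ℓ = 3.

ℓ = 3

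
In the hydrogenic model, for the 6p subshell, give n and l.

n = 6, l = 1

The leading integer gives n = 6; the letter 'p' means l = 1.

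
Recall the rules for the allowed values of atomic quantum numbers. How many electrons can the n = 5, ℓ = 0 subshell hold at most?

2

A subshell with ℓ = 0 has 2ℓ+1 = 1 orbital, each holding 2 electrons (spin ±1/2), so 1 × 2 = 2.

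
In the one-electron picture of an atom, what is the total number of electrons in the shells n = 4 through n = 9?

Shell n has n² orbitals: 4²=16 + 5²=25 + 6²=36 + 7²=49 + 8²=64 + 9²=81 = 271 orbitals.
Two spin states per orbital: 2 × 271 = 542 electrons.

542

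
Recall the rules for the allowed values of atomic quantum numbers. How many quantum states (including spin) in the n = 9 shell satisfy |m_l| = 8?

4

With n = 9 the allowed l are 0, 1, …, 8.
The (l, m_l) pairs meeting |m_l| = 8 give: l=8 → 2.
Orbitals: 2. Each orbital carries two spin states, so 2 × 2 = 4 states.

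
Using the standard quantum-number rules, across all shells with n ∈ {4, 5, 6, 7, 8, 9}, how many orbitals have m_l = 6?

6

For each n in the range, tally the orbitals obeying m_l = 6:
n=7 → 1; n=8 → 2; n=9 → 3.
Total orbitals: 1 + 2 + 3 = 6.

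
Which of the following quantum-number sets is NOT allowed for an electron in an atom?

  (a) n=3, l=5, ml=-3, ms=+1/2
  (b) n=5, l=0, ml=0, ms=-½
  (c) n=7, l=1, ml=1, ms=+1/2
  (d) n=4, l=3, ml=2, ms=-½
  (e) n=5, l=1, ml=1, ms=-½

(a)

(a) has l = 5 ≥ n = 3, violating 0 ≤ l ≤ n−1.
The remaining sets (b), (c), (d), (e) satisfy all four rules.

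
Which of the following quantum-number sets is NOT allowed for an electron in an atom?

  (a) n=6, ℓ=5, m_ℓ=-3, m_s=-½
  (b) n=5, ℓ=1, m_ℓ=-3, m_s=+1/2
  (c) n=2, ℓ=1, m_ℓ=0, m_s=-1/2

(b) has |m_ℓ| = 3 > ℓ = 1, violating −ℓ ≤ m_ℓ ≤ ℓ.
The remaining sets (a), (c) satisfy all four rules.

(b)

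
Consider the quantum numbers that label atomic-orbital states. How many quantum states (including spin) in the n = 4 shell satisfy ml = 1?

6

With n = 4 the allowed l are 0, 1, …, 3.
Orbitals with ml = 1, by l: l=1 → 1; l=2 → 1; l=3 → 1.
Orbitals: 1 + 1 + 1 = 3. Each orbital carries two spin states, so 3 × 2 = 6 states.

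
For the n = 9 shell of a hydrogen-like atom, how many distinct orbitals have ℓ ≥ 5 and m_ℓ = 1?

4

With n = 9 the allowed ℓ are 0, 1, …, 8.
Contributions: ℓ=5 → 1; ℓ=6 → 1; ℓ=7 → 1; ℓ=8 → 1.
Total orbitals: 1 + 1 + 1 + 1 = 4.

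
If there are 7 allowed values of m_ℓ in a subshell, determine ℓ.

m_ℓ ranges over 2ℓ+1 integers, so 2ℓ+1 = 7 ⇒ ℓ = 3.

ℓ = 3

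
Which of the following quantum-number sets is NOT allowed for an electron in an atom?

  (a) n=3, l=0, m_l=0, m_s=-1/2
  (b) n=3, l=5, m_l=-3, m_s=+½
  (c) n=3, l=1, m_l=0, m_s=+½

(b) has l = 5 ≥ n = 3, violating 0 ≤ l ≤ n−1.
The remaining sets (a), (c) satisfy all four rules.

(b)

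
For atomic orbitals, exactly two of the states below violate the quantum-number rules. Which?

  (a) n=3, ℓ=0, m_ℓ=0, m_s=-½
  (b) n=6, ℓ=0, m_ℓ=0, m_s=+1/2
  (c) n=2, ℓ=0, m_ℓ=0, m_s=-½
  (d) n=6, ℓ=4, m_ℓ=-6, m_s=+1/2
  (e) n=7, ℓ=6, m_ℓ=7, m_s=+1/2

(d) has |m_ℓ| = 6 > ℓ = 4, violating −ℓ ≤ m_ℓ ≤ ℓ.
(e) has |m_ℓ| = 7 > ℓ = 6, violating −ℓ ≤ m_ℓ ≤ ℓ.
The remaining sets (a), (b), (c) satisfy all four rules.

(d) and (e)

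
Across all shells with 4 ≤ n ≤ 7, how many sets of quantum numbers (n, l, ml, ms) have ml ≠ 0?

208

Count contributing orbitals for each principal shell:
n=4 → 12; n=5 → 20; n=6 → 30; n=7 → 42.
Orbitals: 12 + 20 + 30 + 42 = 104. Including both spin states (ms = ±1/2) gives 2 × 104 = 208 states.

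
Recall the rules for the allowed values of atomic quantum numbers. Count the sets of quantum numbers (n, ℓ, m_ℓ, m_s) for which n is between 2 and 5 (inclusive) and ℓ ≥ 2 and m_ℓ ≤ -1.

Work shell by shell — for each n, count the (ℓ, m_ℓ) pairs that satisfy ℓ ≥ 2 and m_ℓ ≤ -1:
n=3 → 2; n=4 → 5; n=5 → 9.
Orbitals: 2 + 5 + 9 = 16. Including both spin states (m_s = ±1/2) gives 2 × 16 = 32 states.

32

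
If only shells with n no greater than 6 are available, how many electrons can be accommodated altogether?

Total orbitals = 1² + 2² + 3² + 4² + 5² + 6² = 91. Doubling for spin gives 182 electrons.

182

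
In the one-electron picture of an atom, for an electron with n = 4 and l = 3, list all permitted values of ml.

-3, -2, -1, 0, 1, 2, 3

ml takes every integer from −l to +l. With l = 3 that gives the 7 values -3, -2, -1, 0, 1, 2, 3.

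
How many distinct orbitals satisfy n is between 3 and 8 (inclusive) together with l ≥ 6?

41

Work shell by shell — for each n, count the (l, m_l) pairs that satisfy l ≥ 6:
n=7 → 13; n=8 → 28.
Total orbitals: 13 + 28 = 41.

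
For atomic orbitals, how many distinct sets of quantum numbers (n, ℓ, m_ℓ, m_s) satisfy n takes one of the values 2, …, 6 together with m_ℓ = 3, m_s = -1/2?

Count contributing orbitals for each principal shell:
n=4 → 1; n=5 → 2; n=6 → 3.
Orbitals: 1 + 2 + 3 = 6. With m_s fixed to -1/2 there is one state per orbital, so 6 states.

6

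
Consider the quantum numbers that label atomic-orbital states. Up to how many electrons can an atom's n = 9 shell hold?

162

A shell holds 2n² electrons: 2 × 9² = 2 × 81 = 162.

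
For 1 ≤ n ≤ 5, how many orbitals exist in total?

55

Total orbitals = 1² + 2² + 3² + 4² + 5² = 55.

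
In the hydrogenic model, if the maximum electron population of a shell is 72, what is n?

2n² = 72 ⇒ n² = 36 ⇒ n = 6.

n = 6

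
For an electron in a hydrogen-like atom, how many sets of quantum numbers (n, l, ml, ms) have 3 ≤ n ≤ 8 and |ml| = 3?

60

Count contributing orbitals for each principal shell:
n=4 → 2; n=5 → 4; n=6 → 6; n=7 → 8; n=8 → 10.
Orbitals: 2 + 4 + 6 + 8 + 10 = 30. Including both spin states (ms = ±1/2) gives 2 × 30 = 60 states.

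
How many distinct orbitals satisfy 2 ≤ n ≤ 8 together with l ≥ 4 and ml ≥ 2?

40

Go shell by shell, enumerating (l, ml) with l ≥ 4 and ml ≥ 2:
n=5 → 3; n=6 → 7; n=7 → 12; n=8 → 18.
Total orbitals: 3 + 7 + 12 + 18 = 40.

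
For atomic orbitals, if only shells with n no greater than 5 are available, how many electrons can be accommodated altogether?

Total orbitals = 1² + 2² + 3² + 4² + 5² = 55. Doubling for spin gives 110 electrons.

110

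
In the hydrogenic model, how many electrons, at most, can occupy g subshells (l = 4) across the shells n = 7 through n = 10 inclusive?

72

A g subshell (l = 4) exists for every n ≥ 5, so shells n = 7, 8, 9, 10 each contribute one — 4 subshells.
Since each g subshell holds 2(2·4+1) = 18 electrons, the total is 4 × 18 = 72.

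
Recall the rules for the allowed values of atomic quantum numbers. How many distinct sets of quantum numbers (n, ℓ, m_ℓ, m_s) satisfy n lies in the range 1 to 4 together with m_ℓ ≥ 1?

20

Count contributing orbitals for each principal shell:
n=2 → 1; n=3 → 3; n=4 → 6.
Orbitals: 1 + 3 + 6 = 10. Including both spin states (m_s = ±1/2) gives 2 × 10 = 20 states.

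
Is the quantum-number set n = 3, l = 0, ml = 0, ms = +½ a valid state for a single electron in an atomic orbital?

n = 3 is a positive integer. l = 0 satisfies 0 ≤ l ≤ n−1 = 2. ml = 0 lies in the range −l … +l (here 0). ms = +1/2 is one of ±1/2.
All four constraints are satisfied.

Valid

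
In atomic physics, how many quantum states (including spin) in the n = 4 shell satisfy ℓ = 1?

6

Go through ℓ = 0, …, 3 (the values permitted for n = 4).
Orbitals with ℓ = 1, by ℓ: ℓ=1 → 3.
Orbitals: 3. Each orbital carries two spin states, so 3 × 2 = 6 states.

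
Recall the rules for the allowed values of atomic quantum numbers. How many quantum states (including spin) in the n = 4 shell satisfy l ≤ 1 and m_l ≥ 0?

6

The (l, m_l) pairs meeting l ≤ 1 and m_l ≥ 0 give: l=0 → 1; l=1 → 2.
Orbitals: 1 + 2 = 3. Each orbital carries two spin states, so 3 × 2 = 6 states.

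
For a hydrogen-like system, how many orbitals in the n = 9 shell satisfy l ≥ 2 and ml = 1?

7

With n = 9 the allowed l are 0, 1, …, 8.
Per l-value: l=2 → 1; l=3 → 1; l=4 → 1; l=5 → 1; l=6 → 1; l=7 → 1; l=8 → 1.
Total orbitals: 1 + 1 + 1 + 1 + 1 + 1 + 1 = 7.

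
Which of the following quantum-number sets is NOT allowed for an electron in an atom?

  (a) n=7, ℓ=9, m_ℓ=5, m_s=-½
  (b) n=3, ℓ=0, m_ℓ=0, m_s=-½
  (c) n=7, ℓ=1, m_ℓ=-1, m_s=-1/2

(a) has ℓ = 9 ≥ n = 7, violating 0 ≤ ℓ ≤ n−1.
The remaining sets (b), (c) satisfy all four rules.

(a)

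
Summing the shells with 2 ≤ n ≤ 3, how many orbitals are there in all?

13

Shell n has n² orbitals: 2²=4 + 3²=9 = 13 orbitals.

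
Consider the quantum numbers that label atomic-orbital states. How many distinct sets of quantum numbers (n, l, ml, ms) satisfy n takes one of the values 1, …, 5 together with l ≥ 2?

76

Work shell by shell — for each n, count the (l, ml) pairs that satisfy l ≥ 2:
n=3 → 5; n=4 → 12; n=5 → 21.
Orbitals: 5 + 12 + 21 = 38. Including both spin states (ms = ±1/2) gives 2 × 38 = 76 states.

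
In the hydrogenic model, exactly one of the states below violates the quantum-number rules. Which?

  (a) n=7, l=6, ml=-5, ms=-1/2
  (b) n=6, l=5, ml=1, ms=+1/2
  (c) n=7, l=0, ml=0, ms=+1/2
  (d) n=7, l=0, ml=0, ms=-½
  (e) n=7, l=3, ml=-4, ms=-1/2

(e) has |ml| = 4 > l = 3, violating −l ≤ ml ≤ l.
The remaining sets (a), (b), (c), (d) satisfy all four rules.

(e)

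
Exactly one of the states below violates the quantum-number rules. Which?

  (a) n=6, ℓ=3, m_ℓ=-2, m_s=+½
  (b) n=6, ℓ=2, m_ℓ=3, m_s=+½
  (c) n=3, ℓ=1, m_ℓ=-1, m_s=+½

(b)

(b) has |m_ℓ| = 3 > ℓ = 2, violating −ℓ ≤ m_ℓ ≤ ℓ.
The remaining sets (a), (c) satisfy all four rules.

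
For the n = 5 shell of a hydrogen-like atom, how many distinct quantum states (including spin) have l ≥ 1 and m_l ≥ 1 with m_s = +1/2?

With n = 5 the allowed l are 0, 1, …, 4.
Per l-value: l=1 → 1; l=2 → 2; l=3 → 3; l=4 → 4.
Orbitals: 1 + 2 + 3 + 4 = 10. With m_s fixed to a single value there is one state per orbital, giving 10 states.

10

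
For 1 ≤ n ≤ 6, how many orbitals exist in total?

91

Total orbitals = 1² + 2² + 3² + 4² + 5² + 6² = 91.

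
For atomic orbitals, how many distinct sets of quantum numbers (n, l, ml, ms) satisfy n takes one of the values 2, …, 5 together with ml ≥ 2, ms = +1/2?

10

Treat each shell separately and count matching orbitals:
n=3 → 1; n=4 → 3; n=5 → 6.
Orbitals: 1 + 3 + 6 = 10. With ms fixed to +1/2 there is one state per orbital, so 10 states.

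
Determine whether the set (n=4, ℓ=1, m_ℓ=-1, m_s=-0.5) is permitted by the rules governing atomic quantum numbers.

Valid

n = 4 is a positive integer. ℓ = 1 satisfies 0 ≤ ℓ ≤ n−1 = 3. m_ℓ = -1 lies in the range −ℓ … +ℓ (here −1 … 1). m_s = -1/2 is one of ±1/2.
All four constraints are satisfied.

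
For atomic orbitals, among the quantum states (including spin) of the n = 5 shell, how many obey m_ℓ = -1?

8

The n = 5 shell has ℓ = 0 through 4; check each.
Contributions: ℓ=1 → 1; ℓ=2 → 1; ℓ=3 → 1; ℓ=4 → 1.
Orbitals: 1 + 1 + 1 + 1 = 4. Each orbital carries two spin states, so 4 × 2 = 8 states.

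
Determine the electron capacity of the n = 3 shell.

A shell holds 2n² electrons: 2 × 3² = 2 × 9 = 18.

18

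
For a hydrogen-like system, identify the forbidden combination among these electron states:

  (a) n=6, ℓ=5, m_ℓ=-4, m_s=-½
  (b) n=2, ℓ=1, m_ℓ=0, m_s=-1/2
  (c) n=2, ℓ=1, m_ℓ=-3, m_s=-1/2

(c) has |m_ℓ| = 3 > ℓ = 1, violating −ℓ ≤ m_ℓ ≤ ℓ.
The remaining sets (a), (b) satisfy all four rules.

(c)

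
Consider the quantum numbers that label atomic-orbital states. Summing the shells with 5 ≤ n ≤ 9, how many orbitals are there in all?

255

Shell n has n² orbitals: 5²=25 + 6²=36 + 7²=49 + 8²=64 + 9²=81 = 255 orbitals.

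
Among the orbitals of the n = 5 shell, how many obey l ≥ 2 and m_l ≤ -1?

Per l-value: l=2 → 2; l=3 → 3; l=4 → 4.
Total orbitals: 2 + 3 + 4 = 9.

9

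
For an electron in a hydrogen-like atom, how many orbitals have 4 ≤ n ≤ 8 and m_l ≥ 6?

Per-shell orbital counts meeting the constraint:
n=7 → 1; n=8 → 3.
Total orbitals: 1 + 3 = 4.

4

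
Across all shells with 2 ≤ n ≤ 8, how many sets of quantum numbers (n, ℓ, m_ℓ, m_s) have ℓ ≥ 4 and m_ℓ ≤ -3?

60

Per-shell orbital counts meeting the constraint:
n=5 → 2; n=6 → 5; n=7 → 9; n=8 → 14.
Orbitals: 2 + 5 + 9 + 14 = 30. Including both spin states (m_s = ±1/2) gives 2 × 30 = 60 states.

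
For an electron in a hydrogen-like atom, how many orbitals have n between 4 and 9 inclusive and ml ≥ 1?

116

Treat each shell separately and count matching orbitals:
n=4 → 6; n=5 → 10; n=6 → 15; n=7 → 21; n=8 → 28; n=9 → 36.
Total orbitals: 6 + 10 + 15 + 21 + 28 + 36 = 116.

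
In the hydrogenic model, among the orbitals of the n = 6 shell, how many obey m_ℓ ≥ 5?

1

Go through ℓ = 0, …, 5 (the values permitted for n = 6).
The (ℓ, m_ℓ) pairs meeting m_ℓ ≥ 5 give: ℓ=5 → 1.
Total orbitals: 1.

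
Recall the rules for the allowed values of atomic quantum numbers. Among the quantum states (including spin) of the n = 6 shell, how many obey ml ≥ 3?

12

Go through l = 0, …, 5 (the values permitted for n = 6).
Contributions: l=3 → 1; l=4 → 2; l=5 → 3.
Orbitals: 1 + 2 + 3 = 6. Each orbital carries two spin states, so 6 × 2 = 12 states.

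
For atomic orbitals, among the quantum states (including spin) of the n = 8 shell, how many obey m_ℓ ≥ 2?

42

Per ℓ-value: ℓ=2 → 1; ℓ=3 → 2; ℓ=4 → 3; ℓ=5 → 4; ℓ=6 → 5; ℓ=7 → 6.
Orbitals: 1 + 2 + 3 + 4 + 5 + 6 = 21. Each orbital carries two spin states, so 21 × 2 = 42 states.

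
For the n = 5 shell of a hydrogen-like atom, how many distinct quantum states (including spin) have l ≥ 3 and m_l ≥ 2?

10

Go through l = 0, …, 4 (the values permitted for n = 5).
Orbitals with l ≥ 3 and m_l ≥ 2, by l: l=3 → 2; l=4 → 3.
Orbitals: 2 + 3 = 5. Each orbital carries two spin states, so 5 × 2 = 10 states.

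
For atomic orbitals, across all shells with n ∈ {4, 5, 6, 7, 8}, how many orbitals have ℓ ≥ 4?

110

For each n in the range, tally the orbitals obeying ℓ ≥ 4:
n=5 → 9; n=6 → 20; n=7 → 33; n=8 → 48.
Total orbitals: 9 + 20 + 33 + 48 = 110.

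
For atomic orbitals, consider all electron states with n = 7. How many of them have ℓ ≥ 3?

80

The n = 7 shell has ℓ = 0 through 6; check each.
Orbitals with ℓ ≥ 3, by ℓ: ℓ=3 → 7; ℓ=4 → 9; ℓ=5 → 11; ℓ=6 → 13.
Orbitals: 7 + 9 + 11 + 13 = 40. Each orbital carries two spin states, so 40 × 2 = 80 states.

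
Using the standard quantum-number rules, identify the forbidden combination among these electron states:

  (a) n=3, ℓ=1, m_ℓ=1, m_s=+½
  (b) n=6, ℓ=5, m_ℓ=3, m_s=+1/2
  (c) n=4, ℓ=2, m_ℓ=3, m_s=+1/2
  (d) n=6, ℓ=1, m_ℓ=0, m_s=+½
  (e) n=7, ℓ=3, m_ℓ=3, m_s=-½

(c)

(c) has |m_ℓ| = 3 > ℓ = 2, violating −ℓ ≤ m_ℓ ≤ ℓ.
The remaining sets (a), (b), (d), (e) satisfy all four rules.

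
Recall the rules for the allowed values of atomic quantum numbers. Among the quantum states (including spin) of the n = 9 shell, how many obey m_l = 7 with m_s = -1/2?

2

Go through l = 0, …, 8 (the values permitted for n = 9).
Per l-value: l=7 → 1; l=8 → 1.
Orbitals: 1 + 1 = 2. With m_s fixed to a single value there is one state per orbital, giving 2 states.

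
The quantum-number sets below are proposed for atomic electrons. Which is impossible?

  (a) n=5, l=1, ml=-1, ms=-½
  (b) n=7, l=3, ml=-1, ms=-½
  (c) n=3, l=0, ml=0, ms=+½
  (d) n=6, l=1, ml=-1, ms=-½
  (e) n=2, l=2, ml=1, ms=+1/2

(e)

(e) has l = 2 ≥ n = 2, violating 0 ≤ l ≤ n−1.
The remaining sets (a), (b), (c), (d) satisfy all four rules.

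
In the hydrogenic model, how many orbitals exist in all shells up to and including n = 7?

140

Total orbitals = 1² + 2² + 3² + 4² + 5² + 6² + 7² = 140.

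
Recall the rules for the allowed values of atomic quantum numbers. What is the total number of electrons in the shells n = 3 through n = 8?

398

Shell n has n² orbitals: 3²=9 + 4²=16 + 5²=25 + 6²=36 + 7²=49 + 8²=64 = 199 orbitals.
Two spin states per orbital: 2 × 199 = 398 electrons.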